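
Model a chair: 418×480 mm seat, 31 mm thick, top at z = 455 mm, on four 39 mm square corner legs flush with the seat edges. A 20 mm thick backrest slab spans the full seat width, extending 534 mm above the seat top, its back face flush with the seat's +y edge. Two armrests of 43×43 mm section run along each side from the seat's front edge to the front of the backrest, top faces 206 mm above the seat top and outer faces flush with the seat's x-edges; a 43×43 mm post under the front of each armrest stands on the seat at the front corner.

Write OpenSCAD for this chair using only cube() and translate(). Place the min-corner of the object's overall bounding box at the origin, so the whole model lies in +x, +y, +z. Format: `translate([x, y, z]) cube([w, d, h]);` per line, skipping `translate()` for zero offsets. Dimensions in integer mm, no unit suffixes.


translate([0, 0, 424]) cube([418, 480, 31]);
cube([39, 39, 424]);
translate([379, 0, 0]) cube([39, 39, 424]);
translate([0, 441, 0]) cube([39, 39, 424]);
translate([379, 441, 0]) cube([39, 39, 424]);
translate([0, 460, 455]) cube([418, 20, 534]);
translate([0, 0, 618]) cube([43, 460, 43]);
translate([375, 0, 618]) cube([43, 460, 43]);
translate([0, 0, 455]) cube([43, 43, 163]);
translate([375, 0, 455]) cube([43, 43, 163]);


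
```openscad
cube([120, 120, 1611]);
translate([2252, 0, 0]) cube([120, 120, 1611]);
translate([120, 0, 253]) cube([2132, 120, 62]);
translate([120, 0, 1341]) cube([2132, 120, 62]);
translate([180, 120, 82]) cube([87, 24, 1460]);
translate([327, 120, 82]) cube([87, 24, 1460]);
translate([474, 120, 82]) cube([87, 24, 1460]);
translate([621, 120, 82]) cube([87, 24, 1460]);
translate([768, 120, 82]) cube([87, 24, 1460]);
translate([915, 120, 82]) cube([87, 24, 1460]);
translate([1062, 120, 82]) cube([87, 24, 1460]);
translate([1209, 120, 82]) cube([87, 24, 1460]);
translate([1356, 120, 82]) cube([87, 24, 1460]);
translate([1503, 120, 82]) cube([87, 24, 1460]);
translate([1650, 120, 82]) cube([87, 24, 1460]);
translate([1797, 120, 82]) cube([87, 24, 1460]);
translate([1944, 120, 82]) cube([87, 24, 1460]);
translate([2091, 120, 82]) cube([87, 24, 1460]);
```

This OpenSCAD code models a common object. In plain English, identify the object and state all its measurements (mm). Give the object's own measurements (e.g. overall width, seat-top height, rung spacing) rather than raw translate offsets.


A fence section. Two 120×120 mm posts, 1611 mm tall, stand on the floor with a clear span of 2132 mm between their inner faces. Two horizontal rails of 120×62 mm section span the gap between the posts with their undersides at z = 253 mm and z = 1341 mm, flush with the posts' −y face. 14 pickets, each 87 mm wide, 24 mm thick and 1460 mm tall, are fixed to the +y face of the rails with their bottoms at z = 82 mm, spaced across the span with a 60 mm gap after the −x post and between neighbouring pickets, with 74 mm left before the +x post.


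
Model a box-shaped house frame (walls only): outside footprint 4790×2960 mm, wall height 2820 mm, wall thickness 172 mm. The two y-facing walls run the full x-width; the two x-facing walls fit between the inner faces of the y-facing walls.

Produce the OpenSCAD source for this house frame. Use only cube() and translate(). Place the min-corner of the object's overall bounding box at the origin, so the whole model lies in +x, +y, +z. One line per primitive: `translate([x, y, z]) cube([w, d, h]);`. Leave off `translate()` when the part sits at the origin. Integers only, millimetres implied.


cube([4790, 172, 2820]);
translate([0, 2788, 0]) cube([4790, 172, 2820]);
translate([0, 172, 0]) cube([172, 2616, 2820]);
translate([4618, 172, 0]) cube([172, 2616, 2820]);


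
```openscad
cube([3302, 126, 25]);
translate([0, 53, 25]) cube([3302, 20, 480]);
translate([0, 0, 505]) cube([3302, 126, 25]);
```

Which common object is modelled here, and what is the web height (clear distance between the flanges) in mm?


An I-beam. The web height is 480 mm.

Two wide flanges with a thin centred web — an I-beam. Overall 530 mm minus two 25 mm flanges gives a web of 530 − 2·25 = 480 mm.


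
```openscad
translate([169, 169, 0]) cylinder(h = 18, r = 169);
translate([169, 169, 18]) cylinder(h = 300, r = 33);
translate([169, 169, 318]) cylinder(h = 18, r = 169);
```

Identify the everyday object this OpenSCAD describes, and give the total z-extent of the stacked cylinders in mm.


A spool. The overall height is 336 mm.

Three coaxial cylinders, large–small–large — a spool. Two 18 mm flanges and a 300 mm core give 18 + 300 + 18 = 336 mm.


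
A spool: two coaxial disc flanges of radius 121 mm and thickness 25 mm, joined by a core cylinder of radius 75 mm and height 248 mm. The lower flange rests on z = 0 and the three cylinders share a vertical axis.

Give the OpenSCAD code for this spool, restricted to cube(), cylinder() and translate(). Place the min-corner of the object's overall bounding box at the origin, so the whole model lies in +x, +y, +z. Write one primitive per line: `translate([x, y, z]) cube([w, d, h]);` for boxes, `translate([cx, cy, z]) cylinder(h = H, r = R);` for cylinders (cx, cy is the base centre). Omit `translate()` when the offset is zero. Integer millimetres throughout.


translate([121, 121, 0]) cylinder(h = 25, r = 121);
translate([121, 121, 25]) cylinder(h = 248, r = 75);
translate([121, 121, 273]) cylinder(h = 25, r = 121);


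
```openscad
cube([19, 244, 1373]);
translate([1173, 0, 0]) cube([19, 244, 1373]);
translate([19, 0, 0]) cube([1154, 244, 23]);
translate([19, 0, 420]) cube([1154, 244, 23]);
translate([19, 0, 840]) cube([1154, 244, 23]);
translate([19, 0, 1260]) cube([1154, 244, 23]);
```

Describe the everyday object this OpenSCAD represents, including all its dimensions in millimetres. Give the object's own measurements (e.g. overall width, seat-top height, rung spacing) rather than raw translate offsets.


An open bookshelf. Two side panels, each 19 mm thick, 244 mm deep and 1373 mm tall, stand 1192 mm apart (outside-to-outside). Between them sit 4 shelves, each 23 mm thick and 244 mm deep, spanning the full gap between the sides. The bottom shelf rests on the floor (its underside at z = 0) and the clear gap between one shelf's top and the next shelf's underside is 397 mm.


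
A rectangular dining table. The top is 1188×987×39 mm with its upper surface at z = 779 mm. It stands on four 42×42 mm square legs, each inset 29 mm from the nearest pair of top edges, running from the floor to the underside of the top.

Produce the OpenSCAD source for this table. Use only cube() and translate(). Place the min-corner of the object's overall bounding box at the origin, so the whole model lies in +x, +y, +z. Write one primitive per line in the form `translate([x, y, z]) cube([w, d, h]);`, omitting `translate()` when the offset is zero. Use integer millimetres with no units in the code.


// leg_h = 779 - 39 = 740
translate([0, 0, 740]) cube([1188, 987, 39]);
translate([29, 29, 0]) cube([42, 42, 740]);
translate([1117, 29, 0]) cube([42, 42, 740]);
translate([29, 916, 0]) cube([42, 42, 740]);
translate([1117, 916, 0]) cube([42, 42, 740]);


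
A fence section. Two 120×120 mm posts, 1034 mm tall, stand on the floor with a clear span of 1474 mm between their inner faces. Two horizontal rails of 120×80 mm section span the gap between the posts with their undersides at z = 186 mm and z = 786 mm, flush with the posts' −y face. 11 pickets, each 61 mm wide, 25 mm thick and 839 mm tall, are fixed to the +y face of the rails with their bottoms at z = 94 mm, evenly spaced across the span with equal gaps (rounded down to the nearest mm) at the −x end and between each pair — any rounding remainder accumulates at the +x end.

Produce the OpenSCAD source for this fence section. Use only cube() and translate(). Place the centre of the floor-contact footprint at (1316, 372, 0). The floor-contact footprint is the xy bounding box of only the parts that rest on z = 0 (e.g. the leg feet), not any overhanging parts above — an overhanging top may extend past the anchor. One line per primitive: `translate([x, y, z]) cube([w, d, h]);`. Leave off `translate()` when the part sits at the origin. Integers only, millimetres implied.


translate([459, 312, 0]) cube([120, 120, 1034]);
translate([2053, 312, 0]) cube([120, 120, 1034]);
translate([579, 312, 186]) cube([1474, 120, 80]);
translate([579, 312, 786]) cube([1474, 120, 80]);
translate([645, 432, 94]) cube([61, 25, 839]);
translate([772, 432, 94]) cube([61, 25, 839]);
translate([899, 432, 94]) cube([61, 25, 839]);
translate([1026, 432, 94]) cube([61, 25, 839]);
translate([1153, 432, 94]) cube([61, 25, 839]);
translate([1280, 432, 94]) cube([61, 25, 839]);
translate([1407, 432, 94]) cube([61, 25, 839]);
translate([1534, 432, 94]) cube([61, 25, 839]);
translate([1661, 432, 94]) cube([61, 25, 839]);
translate([1788, 432, 94]) cube([61, 25, 839]);
translate([1915, 432, 94]) cube([61, 25, 839]);


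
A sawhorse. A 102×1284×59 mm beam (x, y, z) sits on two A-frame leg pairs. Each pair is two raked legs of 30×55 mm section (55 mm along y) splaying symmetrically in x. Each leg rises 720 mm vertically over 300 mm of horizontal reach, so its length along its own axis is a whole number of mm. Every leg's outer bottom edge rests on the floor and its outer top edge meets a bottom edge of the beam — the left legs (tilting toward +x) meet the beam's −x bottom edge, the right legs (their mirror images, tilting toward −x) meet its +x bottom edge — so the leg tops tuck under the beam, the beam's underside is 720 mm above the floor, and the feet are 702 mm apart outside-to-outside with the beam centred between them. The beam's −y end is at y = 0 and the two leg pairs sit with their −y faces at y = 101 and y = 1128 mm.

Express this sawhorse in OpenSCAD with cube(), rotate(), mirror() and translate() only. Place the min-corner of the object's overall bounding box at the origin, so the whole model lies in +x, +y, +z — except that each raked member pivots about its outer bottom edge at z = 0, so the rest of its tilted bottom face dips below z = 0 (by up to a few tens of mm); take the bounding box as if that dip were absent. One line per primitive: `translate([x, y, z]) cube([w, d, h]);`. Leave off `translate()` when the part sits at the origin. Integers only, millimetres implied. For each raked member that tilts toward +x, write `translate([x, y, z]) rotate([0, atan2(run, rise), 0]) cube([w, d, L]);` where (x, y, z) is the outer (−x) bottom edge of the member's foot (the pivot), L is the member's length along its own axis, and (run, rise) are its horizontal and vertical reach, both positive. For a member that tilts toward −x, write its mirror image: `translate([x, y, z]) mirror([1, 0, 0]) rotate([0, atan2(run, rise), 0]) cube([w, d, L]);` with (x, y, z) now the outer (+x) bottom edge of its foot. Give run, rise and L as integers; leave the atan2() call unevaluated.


translate([300, 0, 720]) cube([102, 1284, 59]);
translate([0, 101, 0]) rotate([0, atan2(300, 720), 0]) cube([30, 55, 780]);
translate([702, 101, 0]) mirror([1, 0, 0]) rotate([0, atan2(300, 720), 0]) cube([30, 55, 780]);
translate([0, 1128, 0]) rotate([0, atan2(300, 720), 0]) cube([30, 55, 780]);
translate([702, 1128, 0]) mirror([1, 0, 0]) rotate([0, atan2(300, 720), 0]) cube([30, 55, 780]);


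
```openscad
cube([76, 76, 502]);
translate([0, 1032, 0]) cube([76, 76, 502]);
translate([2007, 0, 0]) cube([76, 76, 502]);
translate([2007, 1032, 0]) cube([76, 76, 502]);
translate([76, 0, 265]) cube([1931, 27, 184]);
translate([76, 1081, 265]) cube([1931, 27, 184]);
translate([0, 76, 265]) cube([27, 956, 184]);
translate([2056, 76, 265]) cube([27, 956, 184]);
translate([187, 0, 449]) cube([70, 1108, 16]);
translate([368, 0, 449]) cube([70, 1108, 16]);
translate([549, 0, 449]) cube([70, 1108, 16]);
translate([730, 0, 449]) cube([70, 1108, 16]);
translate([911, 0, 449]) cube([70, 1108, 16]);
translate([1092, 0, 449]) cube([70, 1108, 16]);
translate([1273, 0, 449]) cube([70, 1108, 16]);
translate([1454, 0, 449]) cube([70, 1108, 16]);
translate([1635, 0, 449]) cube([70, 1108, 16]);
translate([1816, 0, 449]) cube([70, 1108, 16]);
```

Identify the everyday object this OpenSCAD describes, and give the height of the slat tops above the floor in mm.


A bed frame. The slat-top height is 465 mm.

Four posts, four rails, and a row of slats — a bed frame. Slats sit on the rails at z = 265 + 184 = 449; with slat thickness 16, the top is 465 mm.


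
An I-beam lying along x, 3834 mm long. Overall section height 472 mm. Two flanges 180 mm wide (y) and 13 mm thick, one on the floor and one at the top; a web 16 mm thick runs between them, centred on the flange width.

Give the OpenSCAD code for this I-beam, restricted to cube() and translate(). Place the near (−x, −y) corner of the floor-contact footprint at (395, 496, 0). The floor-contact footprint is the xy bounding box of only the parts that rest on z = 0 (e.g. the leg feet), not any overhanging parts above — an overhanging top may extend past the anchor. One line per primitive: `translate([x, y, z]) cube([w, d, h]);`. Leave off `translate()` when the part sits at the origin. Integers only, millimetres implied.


translate([395, 496, 0]) cube([3834, 180, 13]);
translate([395, 578, 13]) cube([3834, 16, 446]);
translate([395, 496, 459]) cube([3834, 180, 13]);


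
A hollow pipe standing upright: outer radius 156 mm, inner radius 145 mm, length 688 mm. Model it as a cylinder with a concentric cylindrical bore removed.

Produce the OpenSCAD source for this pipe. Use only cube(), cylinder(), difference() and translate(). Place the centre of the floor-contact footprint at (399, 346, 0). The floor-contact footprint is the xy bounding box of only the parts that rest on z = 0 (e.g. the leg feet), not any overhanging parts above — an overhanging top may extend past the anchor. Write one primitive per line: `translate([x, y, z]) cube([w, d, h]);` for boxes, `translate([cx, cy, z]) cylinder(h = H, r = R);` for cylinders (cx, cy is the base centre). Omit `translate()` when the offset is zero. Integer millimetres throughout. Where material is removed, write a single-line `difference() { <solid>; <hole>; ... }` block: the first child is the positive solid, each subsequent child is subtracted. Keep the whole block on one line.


difference() { translate([399, 346, 0]) cylinder(h = 688, r = 156); translate([399, 346, 0]) cylinder(h = 688, r = 145); }


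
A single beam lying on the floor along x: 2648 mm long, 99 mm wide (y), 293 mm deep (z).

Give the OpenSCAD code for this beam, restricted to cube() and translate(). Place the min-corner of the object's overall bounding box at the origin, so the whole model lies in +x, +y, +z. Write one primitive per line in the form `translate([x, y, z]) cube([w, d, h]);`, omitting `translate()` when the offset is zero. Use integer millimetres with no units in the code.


cube([2648, 99, 293]);


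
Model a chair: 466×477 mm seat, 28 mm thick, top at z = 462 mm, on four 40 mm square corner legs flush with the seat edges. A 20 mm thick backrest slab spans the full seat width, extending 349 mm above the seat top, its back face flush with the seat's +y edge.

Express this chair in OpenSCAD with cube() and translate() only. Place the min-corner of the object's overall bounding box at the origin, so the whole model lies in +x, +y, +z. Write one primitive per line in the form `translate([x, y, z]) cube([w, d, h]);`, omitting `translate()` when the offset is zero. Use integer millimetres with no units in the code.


// leg_h = 462 - 28 = 434
translate([0, 0, 434]) cube([466, 477, 28]);
cube([40, 40, 434]);
translate([426, 0, 0]) cube([40, 40, 434]);
translate([0, 437, 0]) cube([40, 40, 434]);
translate([426, 437, 0]) cube([40, 40, 434]);
translate([0, 457, 462]) cube([466, 20, 349]);


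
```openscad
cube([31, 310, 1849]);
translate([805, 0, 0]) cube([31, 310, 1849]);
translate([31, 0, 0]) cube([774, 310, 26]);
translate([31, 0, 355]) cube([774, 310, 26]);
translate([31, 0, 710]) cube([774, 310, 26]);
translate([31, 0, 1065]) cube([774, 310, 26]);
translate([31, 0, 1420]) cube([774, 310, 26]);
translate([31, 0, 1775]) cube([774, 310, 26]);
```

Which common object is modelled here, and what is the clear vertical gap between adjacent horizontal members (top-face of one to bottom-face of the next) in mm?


A bookshelf. The clear shelf gap is 329 mm.

Two tall side panels with 6 horizontal boards between them — a bookshelf. The first two shelf undersides are at z = 0 and z = 355; with shelf thickness 26, the clear gap is 355 − 0 − 26 = 329 mm.


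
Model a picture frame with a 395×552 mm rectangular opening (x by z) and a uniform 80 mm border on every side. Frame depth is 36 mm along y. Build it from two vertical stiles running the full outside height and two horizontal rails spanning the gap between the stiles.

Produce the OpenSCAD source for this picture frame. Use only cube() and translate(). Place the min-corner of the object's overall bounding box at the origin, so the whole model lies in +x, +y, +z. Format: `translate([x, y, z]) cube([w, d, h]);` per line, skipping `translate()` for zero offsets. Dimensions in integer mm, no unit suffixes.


cube([80, 36, 712]);
translate([475, 0, 0]) cube([80, 36, 712]);
translate([80, 0, 0]) cube([395, 36, 80]);
translate([80, 0, 632]) cube([395, 36, 80]);


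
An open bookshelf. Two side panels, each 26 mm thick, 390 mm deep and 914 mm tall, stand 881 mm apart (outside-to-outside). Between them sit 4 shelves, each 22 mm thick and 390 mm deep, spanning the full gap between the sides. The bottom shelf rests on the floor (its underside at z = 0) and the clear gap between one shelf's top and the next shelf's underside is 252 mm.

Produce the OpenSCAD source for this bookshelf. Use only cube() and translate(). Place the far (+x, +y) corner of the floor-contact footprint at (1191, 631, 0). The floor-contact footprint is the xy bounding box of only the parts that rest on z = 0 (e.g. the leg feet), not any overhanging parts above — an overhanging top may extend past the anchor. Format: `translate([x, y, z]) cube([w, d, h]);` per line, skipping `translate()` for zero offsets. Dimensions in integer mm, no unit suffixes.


translate([310, 241, 0]) cube([26, 390, 914]);
translate([1165, 241, 0]) cube([26, 390, 914]);
translate([336, 241, 0]) cube([829, 390, 22]);
translate([336, 241, 274]) cube([829, 390, 22]);
translate([336, 241, 548]) cube([829, 390, 22]);
translate([336, 241, 822]) cube([829, 390, 22]);


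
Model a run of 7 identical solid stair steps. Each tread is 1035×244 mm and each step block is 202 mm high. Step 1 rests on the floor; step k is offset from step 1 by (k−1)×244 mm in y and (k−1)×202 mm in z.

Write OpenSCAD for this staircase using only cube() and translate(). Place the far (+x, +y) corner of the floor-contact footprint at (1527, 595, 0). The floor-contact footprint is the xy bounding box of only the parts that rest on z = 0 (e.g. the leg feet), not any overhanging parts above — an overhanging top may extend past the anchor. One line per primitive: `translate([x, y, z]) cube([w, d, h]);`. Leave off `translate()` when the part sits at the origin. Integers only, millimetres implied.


translate([492, 351, 0]) cube([1035, 244, 202]);
translate([492, 595, 202]) cube([1035, 244, 202]);
translate([492, 839, 404]) cube([1035, 244, 202]);
translate([492, 1083, 606]) cube([1035, 244, 202]);
translate([492, 1327, 808]) cube([1035, 244, 202]);
translate([492, 1571, 1010]) cube([1035, 244, 202]);
translate([492, 1815, 1212]) cube([1035, 244, 202]);


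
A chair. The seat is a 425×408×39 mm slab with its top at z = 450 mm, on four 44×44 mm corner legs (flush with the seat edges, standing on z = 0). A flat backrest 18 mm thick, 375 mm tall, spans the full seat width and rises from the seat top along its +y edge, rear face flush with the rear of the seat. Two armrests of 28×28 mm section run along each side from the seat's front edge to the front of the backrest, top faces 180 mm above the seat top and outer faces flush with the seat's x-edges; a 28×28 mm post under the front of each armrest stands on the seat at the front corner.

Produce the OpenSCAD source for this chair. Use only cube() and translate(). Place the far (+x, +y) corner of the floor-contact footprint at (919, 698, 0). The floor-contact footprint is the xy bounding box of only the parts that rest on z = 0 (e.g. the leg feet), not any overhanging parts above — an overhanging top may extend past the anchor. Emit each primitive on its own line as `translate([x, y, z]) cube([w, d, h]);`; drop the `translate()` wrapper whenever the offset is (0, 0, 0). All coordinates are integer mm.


translate([494, 290, 411]) cube([425, 408, 39]);
translate([494, 290, 0]) cube([44, 44, 411]);
translate([875, 290, 0]) cube([44, 44, 411]);
translate([494, 654, 0]) cube([44, 44, 411]);
translate([875, 654, 0]) cube([44, 44, 411]);
translate([494, 680, 450]) cube([425, 18, 375]);
translate([494, 290, 602]) cube([28, 390, 28]);
translate([891, 290, 602]) cube([28, 390, 28]);
translate([494, 290, 450]) cube([28, 28, 152]);
translate([891, 290, 450]) cube([28, 28, 152]);


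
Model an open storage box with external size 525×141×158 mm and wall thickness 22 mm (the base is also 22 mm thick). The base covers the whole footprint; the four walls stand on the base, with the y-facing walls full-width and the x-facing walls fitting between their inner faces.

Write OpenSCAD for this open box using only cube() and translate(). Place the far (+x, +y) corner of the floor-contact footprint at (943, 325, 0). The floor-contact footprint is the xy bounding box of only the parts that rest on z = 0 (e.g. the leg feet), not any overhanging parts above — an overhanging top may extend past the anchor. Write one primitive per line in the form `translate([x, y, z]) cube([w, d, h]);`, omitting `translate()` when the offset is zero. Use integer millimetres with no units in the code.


translate([418, 184, 0]) cube([525, 141, 22]);
translate([418, 184, 22]) cube([525, 22, 136]);
translate([418, 303, 22]) cube([525, 22, 136]);
translate([418, 206, 22]) cube([22, 97, 136]);
translate([921, 206, 22]) cube([22, 97, 136]);


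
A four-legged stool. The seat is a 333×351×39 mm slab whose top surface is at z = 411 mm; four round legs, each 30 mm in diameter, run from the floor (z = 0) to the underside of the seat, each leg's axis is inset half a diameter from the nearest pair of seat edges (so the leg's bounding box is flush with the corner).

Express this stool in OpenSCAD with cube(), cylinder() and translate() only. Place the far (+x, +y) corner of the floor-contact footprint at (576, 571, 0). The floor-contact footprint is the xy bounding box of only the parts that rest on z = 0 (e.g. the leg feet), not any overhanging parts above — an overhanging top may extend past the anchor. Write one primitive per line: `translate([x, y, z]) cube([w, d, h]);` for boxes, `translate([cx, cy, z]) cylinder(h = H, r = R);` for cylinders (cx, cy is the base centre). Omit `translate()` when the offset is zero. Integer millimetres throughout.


// leg_h = 411 - 39 = 372
translate([243, 220, 372]) cube([333, 351, 39]);
translate([258, 235, 0]) cylinder(h = 372, r = 15);
translate([561, 235, 0]) cylinder(h = 372, r = 15);
translate([258, 556, 0]) cylinder(h = 372, r = 15);
translate([561, 556, 0]) cylinder(h = 372, r = 15);


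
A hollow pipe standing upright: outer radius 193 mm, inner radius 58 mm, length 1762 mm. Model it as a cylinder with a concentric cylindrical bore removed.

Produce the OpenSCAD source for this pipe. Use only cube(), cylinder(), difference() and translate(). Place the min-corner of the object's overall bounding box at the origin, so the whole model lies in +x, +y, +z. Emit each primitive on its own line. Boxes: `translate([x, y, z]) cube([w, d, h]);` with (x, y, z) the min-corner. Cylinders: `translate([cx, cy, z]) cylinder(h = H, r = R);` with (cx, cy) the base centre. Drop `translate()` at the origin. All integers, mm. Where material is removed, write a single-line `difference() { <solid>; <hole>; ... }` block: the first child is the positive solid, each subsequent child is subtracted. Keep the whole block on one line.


difference() { translate([193, 193, 0]) cylinder(h = 1762, r = 193); translate([193, 193, 0]) cylinder(h = 1762, r = 58); }


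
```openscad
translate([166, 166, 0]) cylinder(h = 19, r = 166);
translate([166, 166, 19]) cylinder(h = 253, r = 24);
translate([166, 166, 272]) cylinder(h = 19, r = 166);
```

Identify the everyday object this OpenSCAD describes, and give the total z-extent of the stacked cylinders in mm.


A spool. The overall height is 291 mm.

Three coaxial cylinders, large–small–large — a spool. Two 19 mm flanges and a 253 mm core give 19 + 253 + 19 = 291 mm.


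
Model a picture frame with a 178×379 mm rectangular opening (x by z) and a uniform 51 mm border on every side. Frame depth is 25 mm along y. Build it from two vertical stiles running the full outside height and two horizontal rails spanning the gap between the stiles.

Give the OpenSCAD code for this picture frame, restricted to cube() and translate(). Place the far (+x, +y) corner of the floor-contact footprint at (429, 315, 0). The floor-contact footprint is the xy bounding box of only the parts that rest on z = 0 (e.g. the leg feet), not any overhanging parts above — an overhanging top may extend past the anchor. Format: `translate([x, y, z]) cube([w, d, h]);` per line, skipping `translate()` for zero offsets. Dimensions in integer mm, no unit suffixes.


translate([149, 290, 0]) cube([51, 25, 481]);
translate([378, 290, 0]) cube([51, 25, 481]);
translate([200, 290, 0]) cube([178, 25, 51]);
translate([200, 290, 430]) cube([178, 25, 51]);


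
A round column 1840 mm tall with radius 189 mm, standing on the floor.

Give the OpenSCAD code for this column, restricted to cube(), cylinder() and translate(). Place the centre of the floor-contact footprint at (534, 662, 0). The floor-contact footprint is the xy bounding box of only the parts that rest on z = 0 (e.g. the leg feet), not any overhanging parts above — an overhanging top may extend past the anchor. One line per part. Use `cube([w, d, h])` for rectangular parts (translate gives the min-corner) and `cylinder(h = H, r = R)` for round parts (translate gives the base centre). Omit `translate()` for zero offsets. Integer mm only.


translate([534, 662, 0]) cylinder(h = 1840, r = 189);


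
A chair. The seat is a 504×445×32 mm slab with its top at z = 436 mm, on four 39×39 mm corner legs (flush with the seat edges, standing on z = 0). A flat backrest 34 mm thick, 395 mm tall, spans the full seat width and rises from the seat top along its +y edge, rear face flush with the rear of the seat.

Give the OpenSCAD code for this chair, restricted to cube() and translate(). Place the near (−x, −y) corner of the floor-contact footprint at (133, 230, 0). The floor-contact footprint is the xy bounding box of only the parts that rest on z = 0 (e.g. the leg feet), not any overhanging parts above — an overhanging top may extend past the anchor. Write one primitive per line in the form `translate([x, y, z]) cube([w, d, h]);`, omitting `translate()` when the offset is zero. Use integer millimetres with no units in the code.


// leg_h = 436 - 32 = 404
translate([133, 230, 404]) cube([504, 445, 32]);
translate([133, 230, 0]) cube([39, 39, 404]);
translate([598, 230, 0]) cube([39, 39, 404]);
translate([133, 636, 0]) cube([39, 39, 404]);
translate([598, 636, 0]) cube([39, 39, 404]);
translate([133, 641, 436]) cube([504, 34, 395]);


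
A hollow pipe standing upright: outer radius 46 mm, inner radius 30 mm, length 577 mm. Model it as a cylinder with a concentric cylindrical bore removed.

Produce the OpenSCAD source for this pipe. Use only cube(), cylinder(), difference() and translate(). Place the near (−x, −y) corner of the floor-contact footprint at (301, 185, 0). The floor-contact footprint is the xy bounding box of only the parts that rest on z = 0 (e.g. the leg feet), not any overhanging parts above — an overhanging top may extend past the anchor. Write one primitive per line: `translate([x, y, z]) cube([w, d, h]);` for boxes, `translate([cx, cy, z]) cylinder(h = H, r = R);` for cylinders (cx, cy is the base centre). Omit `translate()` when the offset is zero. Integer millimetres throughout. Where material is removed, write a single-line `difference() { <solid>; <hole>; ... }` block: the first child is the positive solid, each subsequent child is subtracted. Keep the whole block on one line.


difference() { translate([347, 231, 0]) cylinder(h = 577, r = 46); translate([347, 231, 0]) cylinder(h = 577, r = 30); }


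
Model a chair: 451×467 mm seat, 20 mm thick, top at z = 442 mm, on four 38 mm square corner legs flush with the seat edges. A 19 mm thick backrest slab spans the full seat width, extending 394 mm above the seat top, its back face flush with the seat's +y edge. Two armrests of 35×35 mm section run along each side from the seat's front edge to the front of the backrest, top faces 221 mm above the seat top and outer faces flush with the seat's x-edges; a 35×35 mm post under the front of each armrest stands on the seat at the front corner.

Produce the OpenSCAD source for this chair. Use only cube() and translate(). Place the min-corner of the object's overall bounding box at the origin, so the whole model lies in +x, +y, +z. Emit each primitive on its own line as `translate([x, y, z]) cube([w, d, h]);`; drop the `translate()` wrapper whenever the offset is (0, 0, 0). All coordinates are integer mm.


translate([0, 0, 422]) cube([451, 467, 20]);
cube([38, 38, 422]);
translate([413, 0, 0]) cube([38, 38, 422]);
translate([0, 429, 0]) cube([38, 38, 422]);
translate([413, 429, 0]) cube([38, 38, 422]);
translate([0, 448, 442]) cube([451, 19, 394]);
translate([0, 0, 628]) cube([35, 448, 35]);
translate([416, 0, 628]) cube([35, 448, 35]);
translate([0, 0, 442]) cube([35, 35, 186]);
translate([416, 0, 442]) cube([35, 35, 186]);


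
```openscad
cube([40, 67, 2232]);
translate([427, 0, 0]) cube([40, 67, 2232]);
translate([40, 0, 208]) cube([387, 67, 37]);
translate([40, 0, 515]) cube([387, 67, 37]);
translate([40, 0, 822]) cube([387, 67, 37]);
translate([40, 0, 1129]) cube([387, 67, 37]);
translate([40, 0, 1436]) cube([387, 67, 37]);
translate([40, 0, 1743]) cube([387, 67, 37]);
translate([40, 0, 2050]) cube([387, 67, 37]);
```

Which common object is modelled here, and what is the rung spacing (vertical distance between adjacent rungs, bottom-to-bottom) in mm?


A ladder. The rung spacing is 307 mm.

Two tall 40×67 posts with 7 short bars between them — a ladder. Adjacent rungs sit at z = 208 and z = 515, so the spacing is 515 − 208 = 307 mm.


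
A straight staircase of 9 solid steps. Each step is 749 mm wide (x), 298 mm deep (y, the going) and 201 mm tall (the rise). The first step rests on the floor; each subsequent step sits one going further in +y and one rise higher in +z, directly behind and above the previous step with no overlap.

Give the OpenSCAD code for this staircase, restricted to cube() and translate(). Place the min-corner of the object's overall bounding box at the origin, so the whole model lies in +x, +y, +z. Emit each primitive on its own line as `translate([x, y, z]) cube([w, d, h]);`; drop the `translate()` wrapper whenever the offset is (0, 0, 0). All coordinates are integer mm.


cube([749, 298, 201]);
translate([0, 298, 201]) cube([749, 298, 201]);
translate([0, 596, 402]) cube([749, 298, 201]);
translate([0, 894, 603]) cube([749, 298, 201]);
translate([0, 1192, 804]) cube([749, 298, 201]);
translate([0, 1490, 1005]) cube([749, 298, 201]);
translate([0, 1788, 1206]) cube([749, 298, 201]);
translate([0, 2086, 1407]) cube([749, 298, 201]);
translate([0, 2384, 1608]) cube([749, 298, 201]);


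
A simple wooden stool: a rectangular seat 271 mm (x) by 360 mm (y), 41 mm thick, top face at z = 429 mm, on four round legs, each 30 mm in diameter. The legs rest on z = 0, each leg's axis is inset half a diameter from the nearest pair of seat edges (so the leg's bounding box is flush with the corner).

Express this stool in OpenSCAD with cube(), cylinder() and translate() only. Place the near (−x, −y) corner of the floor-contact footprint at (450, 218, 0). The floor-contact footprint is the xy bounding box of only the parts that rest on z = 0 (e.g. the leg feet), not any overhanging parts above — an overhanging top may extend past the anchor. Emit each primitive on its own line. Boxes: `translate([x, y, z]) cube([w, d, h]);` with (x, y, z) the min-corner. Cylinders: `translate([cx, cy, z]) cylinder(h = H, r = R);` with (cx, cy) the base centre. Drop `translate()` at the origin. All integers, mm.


// leg_h = 429 - 41 = 388
translate([450, 218, 388]) cube([271, 360, 41]);
translate([465, 233, 0]) cylinder(h = 388, r = 15);
translate([706, 233, 0]) cylinder(h = 388, r = 15);
translate([465, 563, 0]) cylinder(h = 388, r = 15);
translate([706, 563, 0]) cylinder(h = 388, r = 15);


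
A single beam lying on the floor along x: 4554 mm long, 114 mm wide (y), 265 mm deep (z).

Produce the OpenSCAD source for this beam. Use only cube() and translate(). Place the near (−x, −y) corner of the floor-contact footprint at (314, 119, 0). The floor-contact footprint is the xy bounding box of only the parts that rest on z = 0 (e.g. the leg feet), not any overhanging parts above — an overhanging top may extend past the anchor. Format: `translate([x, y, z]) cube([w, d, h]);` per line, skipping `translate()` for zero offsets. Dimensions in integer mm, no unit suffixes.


translate([314, 119, 0]) cube([4554, 114, 265]);


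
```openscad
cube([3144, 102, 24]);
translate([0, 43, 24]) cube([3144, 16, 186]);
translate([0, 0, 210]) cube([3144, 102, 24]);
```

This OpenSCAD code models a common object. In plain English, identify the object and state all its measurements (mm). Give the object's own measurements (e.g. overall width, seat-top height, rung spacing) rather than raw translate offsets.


An I-beam lying along x, 3144 mm long. Overall section height 234 mm. Two flanges 102 mm wide (y) and 24 mm thick, one on the floor and one at the top; a web 16 mm thick runs between them, centred on the flange width.


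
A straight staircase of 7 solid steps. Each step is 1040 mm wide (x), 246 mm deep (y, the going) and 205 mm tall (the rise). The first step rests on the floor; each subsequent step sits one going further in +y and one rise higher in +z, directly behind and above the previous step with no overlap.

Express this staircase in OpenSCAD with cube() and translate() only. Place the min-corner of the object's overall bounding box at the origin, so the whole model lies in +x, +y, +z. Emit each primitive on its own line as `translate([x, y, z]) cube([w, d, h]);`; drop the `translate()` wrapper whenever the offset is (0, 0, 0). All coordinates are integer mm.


cube([1040, 246, 205]);
translate([0, 246, 205]) cube([1040, 246, 205]);
translate([0, 492, 410]) cube([1040, 246, 205]);
translate([0, 738, 615]) cube([1040, 246, 205]);
translate([0, 984, 820]) cube([1040, 246, 205]);
translate([0, 1230, 1025]) cube([1040, 246, 205]);
translate([0, 1476, 1230]) cube([1040, 246, 205]);


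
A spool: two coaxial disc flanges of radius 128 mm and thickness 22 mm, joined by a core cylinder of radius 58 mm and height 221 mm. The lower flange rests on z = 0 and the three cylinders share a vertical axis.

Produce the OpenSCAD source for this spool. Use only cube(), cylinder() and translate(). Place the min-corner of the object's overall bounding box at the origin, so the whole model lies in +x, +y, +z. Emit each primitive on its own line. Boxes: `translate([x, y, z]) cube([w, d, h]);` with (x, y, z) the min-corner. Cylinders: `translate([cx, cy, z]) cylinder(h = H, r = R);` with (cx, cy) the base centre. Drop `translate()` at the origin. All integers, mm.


translate([128, 128, 0]) cylinder(h = 22, r = 128);
translate([128, 128, 22]) cylinder(h = 221, r = 58);
translate([128, 128, 243]) cylinder(h = 22, r = 128);


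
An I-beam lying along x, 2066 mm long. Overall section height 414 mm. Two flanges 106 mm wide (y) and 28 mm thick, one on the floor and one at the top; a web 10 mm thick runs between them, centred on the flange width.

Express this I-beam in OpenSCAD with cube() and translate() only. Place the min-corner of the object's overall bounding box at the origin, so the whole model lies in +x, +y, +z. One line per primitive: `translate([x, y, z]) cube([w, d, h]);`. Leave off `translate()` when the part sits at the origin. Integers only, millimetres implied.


cube([2066, 106, 28]);
translate([0, 48, 28]) cube([2066, 10, 358]);
translate([0, 0, 386]) cube([2066, 106, 28]);


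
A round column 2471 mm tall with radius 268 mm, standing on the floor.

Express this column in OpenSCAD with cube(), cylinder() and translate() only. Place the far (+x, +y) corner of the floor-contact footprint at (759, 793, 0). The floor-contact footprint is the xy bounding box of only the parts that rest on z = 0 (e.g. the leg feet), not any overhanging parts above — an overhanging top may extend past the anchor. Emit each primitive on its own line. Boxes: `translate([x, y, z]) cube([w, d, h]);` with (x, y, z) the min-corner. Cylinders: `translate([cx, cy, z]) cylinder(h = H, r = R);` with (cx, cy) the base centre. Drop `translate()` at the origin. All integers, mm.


translate([491, 525, 0]) cylinder(h = 2471, r = 268);


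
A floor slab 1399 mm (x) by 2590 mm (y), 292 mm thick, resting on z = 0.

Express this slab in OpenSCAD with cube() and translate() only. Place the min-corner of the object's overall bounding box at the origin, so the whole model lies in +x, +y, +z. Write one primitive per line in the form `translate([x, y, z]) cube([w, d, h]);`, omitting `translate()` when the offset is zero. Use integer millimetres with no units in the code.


cube([1399, 2590, 292]);


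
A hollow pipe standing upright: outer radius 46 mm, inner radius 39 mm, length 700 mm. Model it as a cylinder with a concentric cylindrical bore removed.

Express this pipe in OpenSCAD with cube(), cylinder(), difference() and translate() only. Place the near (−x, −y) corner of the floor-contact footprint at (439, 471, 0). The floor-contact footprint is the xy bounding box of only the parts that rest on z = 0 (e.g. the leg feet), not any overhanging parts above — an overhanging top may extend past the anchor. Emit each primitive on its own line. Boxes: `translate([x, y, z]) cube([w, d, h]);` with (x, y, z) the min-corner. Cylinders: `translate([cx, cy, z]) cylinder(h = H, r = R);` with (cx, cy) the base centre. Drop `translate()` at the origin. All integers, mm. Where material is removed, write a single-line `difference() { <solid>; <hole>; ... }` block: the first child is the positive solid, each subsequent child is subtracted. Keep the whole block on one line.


difference() { translate([485, 517, 0]) cylinder(h = 700, r = 46); translate([485, 517, 0]) cylinder(h = 700, r = 39); }


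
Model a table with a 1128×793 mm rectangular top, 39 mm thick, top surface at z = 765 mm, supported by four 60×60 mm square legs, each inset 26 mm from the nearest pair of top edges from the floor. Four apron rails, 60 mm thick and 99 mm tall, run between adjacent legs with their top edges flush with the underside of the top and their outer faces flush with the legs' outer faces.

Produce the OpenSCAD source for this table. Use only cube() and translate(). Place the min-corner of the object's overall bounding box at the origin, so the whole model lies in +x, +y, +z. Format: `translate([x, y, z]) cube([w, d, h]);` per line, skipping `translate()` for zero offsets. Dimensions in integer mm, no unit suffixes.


translate([0, 0, 726]) cube([1128, 793, 39]);
translate([26, 26, 0]) cube([60, 60, 726]);
translate([1042, 26, 0]) cube([60, 60, 726]);
translate([26, 707, 0]) cube([60, 60, 726]);
translate([1042, 707, 0]) cube([60, 60, 726]);
translate([86, 26, 627]) cube([956, 60, 99]);
translate([86, 707, 627]) cube([956, 60, 99]);
translate([26, 86, 627]) cube([60, 621, 99]);
translate([1042, 86, 627]) cube([60, 621, 99]);
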